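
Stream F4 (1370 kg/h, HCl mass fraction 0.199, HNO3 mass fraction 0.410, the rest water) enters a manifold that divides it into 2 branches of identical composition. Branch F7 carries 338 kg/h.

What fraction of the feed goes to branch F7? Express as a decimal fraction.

0.247

Fraction to F7 = 338/1370 = 0.2467.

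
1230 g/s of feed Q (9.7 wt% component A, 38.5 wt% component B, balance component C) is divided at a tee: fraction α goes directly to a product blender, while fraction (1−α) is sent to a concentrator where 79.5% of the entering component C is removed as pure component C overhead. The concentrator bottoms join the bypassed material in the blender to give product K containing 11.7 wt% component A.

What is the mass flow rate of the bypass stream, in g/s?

719.4 g/s

All 1230×0.097 = 119.31 g/s of component A reaches K, so K = 119.31/0.117 = 1019.7 g/s and vapour = 210.26 g/s.
The evaporator receives (1−α)·1230 of feed at 0.518 component C and removes 0.795 of that component C:
0.795×0.518×(1−α)×1230 = 210.26
(1−α) = 210.26/506.53 = 0.4151;  α = 0.5849.
Bypass flow = 0.5849×1230 = 719.43 g/s.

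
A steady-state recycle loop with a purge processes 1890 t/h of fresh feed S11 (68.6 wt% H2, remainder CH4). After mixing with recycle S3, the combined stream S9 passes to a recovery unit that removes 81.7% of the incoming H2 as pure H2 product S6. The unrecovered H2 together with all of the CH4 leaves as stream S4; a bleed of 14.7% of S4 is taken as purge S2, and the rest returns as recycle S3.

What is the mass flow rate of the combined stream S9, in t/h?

CH4 enters only via S11 and leaves only via the purge: 1890×0.314 = 0.147×(CH4 in S4), and the recovery unit passes all CH4, so CH4 in S9 = CH4 in S4 = 4037.1 t/h.
H2 in S9: m_A = 1890×0.686 + (1−0.147)·(1−0.817)·m_A, so m_A = 1296.5/0.8439 = 1536.4 t/h.
S9 = 1536.4 + 4037.1 = 5573.5 t/h.

5574 t/h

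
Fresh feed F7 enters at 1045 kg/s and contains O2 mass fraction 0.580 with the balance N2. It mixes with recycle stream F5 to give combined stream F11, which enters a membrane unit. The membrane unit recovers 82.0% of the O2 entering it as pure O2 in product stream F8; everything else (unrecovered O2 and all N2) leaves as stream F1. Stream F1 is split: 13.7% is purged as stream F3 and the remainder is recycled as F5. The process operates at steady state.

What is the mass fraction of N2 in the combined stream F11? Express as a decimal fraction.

0.817

N2 enters only via F7 and leaves only via the purge: 1045×0.420 = 0.137×(N2 in F1), and the membrane unit passes all N2, so N2 in F11 = N2 in F1 = 3203.6 kg/s.
O2 in F11: m_A = 1045×0.580 + (1−0.137)·(1−0.820)·m_A, so m_A = 606.1/0.8447 = 717.57 kg/s.
F11 = 717.57 + 3203.6 = 3921.2 kg/s.
N2 fraction in F11 = 3203.6/3921.2 = 0.817.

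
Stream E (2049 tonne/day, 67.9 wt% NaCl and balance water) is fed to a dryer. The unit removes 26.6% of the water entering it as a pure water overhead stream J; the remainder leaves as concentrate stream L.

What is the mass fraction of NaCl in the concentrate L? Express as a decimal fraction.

0.7424

NaCl is not removed: 2049×0.679 = 1391.3 tonne/day of NaCl enters L.
water entering = 2049×0.321 = 657.73 tonne/day; overhead removed = 0.266×657.73 = 174.96 tonne/day.
Concentrate = 2049 − 174.96 = 1874 tonne/day.
Mass fraction = 1391.3/1874 = 0.7424.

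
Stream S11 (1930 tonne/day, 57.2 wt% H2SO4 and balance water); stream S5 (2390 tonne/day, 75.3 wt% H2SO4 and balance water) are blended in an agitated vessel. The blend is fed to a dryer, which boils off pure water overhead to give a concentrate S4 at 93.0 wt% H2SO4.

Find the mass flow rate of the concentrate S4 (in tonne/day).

3122 tonne/day

H2SO4 entering = 1930×0.572 + 2390×0.753 = 2903.6 tonne/day.
All H2SO4 reports to S4, so S4 = 2903.6/0.930 = 3122.2 tonne/day.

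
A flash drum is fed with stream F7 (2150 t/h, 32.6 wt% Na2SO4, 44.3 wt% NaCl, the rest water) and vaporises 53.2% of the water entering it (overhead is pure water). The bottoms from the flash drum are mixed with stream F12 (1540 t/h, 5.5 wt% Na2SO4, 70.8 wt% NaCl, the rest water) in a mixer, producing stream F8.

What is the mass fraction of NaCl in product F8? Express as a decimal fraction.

0.5963

Vapour removed = 0.532×0.231×2150 = 264.22 t/h; concentrate = 1885.8 t/h.
NaCl reaching the mixer = 952.45 (from concentrate) + 1540×0.708 = 2042.8 t/h.
Product flow = 1885.8 + 1540 = 3425.8 t/h; NaCl fraction = 0.5963.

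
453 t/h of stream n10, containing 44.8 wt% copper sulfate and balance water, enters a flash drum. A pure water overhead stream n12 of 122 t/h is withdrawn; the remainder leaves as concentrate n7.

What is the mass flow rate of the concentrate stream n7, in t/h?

331 t/h

Concentrate = 453 − 122 = 331 t/h.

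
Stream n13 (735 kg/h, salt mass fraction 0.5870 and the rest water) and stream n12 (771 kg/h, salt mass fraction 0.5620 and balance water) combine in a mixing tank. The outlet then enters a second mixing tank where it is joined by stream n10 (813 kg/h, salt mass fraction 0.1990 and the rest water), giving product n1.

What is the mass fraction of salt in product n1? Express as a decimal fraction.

Overall, product flow = 2319 kg/h.
salt in = 735×0.587 + 771×0.562 + 813×0.199 = 1026.5 kg/h.
salt fraction in n1 = 0.4427.

0.4427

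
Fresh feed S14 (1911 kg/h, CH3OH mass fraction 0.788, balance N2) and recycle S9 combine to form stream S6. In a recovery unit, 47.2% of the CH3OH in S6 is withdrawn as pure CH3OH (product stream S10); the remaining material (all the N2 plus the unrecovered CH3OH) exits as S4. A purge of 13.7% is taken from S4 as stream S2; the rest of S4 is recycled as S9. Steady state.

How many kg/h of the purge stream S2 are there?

605.2 kg/h

N2 enters only via S14 and leaves only via the purge: 1911×0.212 = 0.137×(N2 in S4), and the recovery unit passes all N2, so N2 in S6 = N2 in S4 = 2957.2 kg/h.
CH3OH in S6: m_A = 1911×0.788 + (1−0.137)·(1−0.472)·m_A, so m_A = 1505.9/0.5443 = 2766.4 kg/h.
S4 = (1−0.472)×2766.4 + 2957.2 = 4417.8 kg/h.
Purge S2 = 0.137×4417.8 = 605.24 kg/h.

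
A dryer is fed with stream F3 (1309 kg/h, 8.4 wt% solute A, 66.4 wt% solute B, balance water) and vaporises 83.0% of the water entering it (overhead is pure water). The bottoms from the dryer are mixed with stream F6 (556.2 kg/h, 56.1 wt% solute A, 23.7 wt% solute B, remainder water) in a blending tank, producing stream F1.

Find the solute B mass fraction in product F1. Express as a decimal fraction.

0.629

Vapour removed = 0.830×0.252×1309 = 273.79 kg/h; concentrate = 1035.2 kg/h.
solute B reaching the mixer = 869.18 (from concentrate) + 556.2×0.237 = 1001 kg/h.
Product flow = 1035.2 + 556.2 = 1591.4 kg/h; solute B fraction = 0.629.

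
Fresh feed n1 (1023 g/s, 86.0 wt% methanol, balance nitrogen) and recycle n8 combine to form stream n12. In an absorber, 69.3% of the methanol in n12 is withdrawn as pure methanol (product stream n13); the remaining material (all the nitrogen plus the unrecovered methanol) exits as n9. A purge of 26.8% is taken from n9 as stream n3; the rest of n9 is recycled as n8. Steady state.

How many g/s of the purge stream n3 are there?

nitrogen enters only via n1 and leaves only via the purge: 1023×0.140 = 0.268×(nitrogen in n9), and the absorber passes all nitrogen, so nitrogen in n12 = nitrogen in n9 = 534.4 g/s.
methanol in n12: m_A = 1023×0.860 + (1−0.268)·(1−0.693)·m_A, so m_A = 879.78/0.7753 = 1134.8 g/s.
n9 = (1−0.693)×1134.8 + 534.4 = 882.79 g/s.
Purge n3 = 0.268×882.79 = 236.59 g/s.

236.6 g/s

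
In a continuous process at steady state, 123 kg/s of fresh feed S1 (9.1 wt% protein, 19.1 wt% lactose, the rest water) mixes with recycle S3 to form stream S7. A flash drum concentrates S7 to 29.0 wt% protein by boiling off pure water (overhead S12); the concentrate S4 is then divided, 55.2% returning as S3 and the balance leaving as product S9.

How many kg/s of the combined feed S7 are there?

Overall protein balance (none leaves overhead): protein in fresh feed = protein in product, i.e. 123×0.091 = (1−0.552)·S4·0.290.
S4 = 11.193/(0.290×0.448) = 86.153 kg/s.
Recycle S3 = 0.552×86.153 = 47.556 kg/s.
Combined feed S7 = 123 + 47.556 = 170.56 kg/s.

170.6 kg/s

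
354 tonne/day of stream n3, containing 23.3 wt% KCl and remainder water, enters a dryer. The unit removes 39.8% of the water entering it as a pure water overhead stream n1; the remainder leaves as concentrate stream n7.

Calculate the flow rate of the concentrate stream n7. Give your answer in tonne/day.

water entering = 354×0.767 = 271.52 tonne/day; overhead removed = 0.398×271.52 = 108.06 tonne/day.
Concentrate = 354 − 108.06 = 245.94 tonne/day.

245.9 tonne/day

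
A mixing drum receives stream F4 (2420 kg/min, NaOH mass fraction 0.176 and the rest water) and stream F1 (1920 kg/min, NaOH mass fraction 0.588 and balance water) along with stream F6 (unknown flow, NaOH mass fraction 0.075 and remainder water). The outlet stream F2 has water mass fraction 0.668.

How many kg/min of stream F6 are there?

Let F6 be the unknown flow. Total out = 4340 + F6.
water balance: 2785.1 + 0.925·F6 = 0.668·(4340 + F6)
(0.925 − 0.668)·F6 = 0.668×4340 − 2785.1 = 114
F6 = 114 / 0.257 = 443.58 kg/min

443.6 kg/min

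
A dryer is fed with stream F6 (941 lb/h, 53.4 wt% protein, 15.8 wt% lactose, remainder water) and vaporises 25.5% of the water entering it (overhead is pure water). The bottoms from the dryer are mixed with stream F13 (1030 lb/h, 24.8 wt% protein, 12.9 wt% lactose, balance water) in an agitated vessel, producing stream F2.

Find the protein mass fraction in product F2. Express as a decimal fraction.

Vapour removed = 0.255×0.308×941 = 73.906 lb/h; concentrate = 867.09 lb/h.
protein reaching the mixer = 502.49 (from concentrate) + 1030×0.248 = 757.93 lb/h.
Product flow = 867.09 + 1030 = 1897.1 lb/h; protein fraction = 0.3995.

0.3995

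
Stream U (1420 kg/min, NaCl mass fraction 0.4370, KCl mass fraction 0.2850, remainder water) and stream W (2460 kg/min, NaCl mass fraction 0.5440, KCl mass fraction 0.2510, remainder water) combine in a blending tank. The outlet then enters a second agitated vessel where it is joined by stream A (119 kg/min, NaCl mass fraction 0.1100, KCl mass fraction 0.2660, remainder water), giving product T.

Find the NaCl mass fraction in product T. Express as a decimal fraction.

0.4931

Overall, product flow = 3999 kg/min.
NaCl in = 1420×0.437 + 2460×0.544 + 119×0.110 = 1971.9 kg/min.
NaCl fraction in T = 0.4931.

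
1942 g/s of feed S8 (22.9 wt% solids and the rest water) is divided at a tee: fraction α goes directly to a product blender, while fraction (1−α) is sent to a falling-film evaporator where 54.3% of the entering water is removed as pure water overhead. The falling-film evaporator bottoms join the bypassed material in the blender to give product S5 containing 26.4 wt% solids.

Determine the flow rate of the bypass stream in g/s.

All 1942×0.229 = 444.72 g/s of solids reaches S5, so S5 = 444.72/0.264 = 1684.5 g/s and vapour = 257.46 g/s.
The evaporator receives (1−α)·1942 of feed at 0.771 water and removes 0.543 of that water:
0.543×0.771×(1−α)×1942 = 257.46
(1−α) = 257.46/813.02 = 0.3167;  α = 0.6833.
Bypass flow = 0.6833×1942 = 1327 g/s.

1327 g/s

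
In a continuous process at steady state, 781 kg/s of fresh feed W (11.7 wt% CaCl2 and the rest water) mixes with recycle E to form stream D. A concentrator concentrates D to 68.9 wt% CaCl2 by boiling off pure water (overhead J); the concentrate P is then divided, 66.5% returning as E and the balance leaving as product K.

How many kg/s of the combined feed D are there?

Overall CaCl2 balance (none leaves overhead): CaCl2 in fresh feed = CaCl2 in product, i.e. 781×0.117 = (1−0.665)·P·0.689.
P = 91.377/(0.689×0.335) = 395.89 kg/s.
Recycle E = 0.665×395.89 = 263.27 kg/s.
Combined feed D = 781 + 263.27 = 1044.3 kg/s.

1044 kg/s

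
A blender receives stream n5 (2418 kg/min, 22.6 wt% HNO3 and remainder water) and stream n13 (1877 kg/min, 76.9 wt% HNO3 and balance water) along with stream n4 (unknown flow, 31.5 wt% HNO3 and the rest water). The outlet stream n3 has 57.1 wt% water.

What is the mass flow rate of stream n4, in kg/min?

Let n4 be the unknown flow. Total out = 4295 + n4.
water balance: 2305.1 + 0.685·n4 = 0.571·(4295 + n4)
(0.685 − 0.571)·n4 = 0.571×4295 − 2305.1 = 147.33
n4 = 147.33 / 0.114 = 1292.3 kg/min

1292 kg/min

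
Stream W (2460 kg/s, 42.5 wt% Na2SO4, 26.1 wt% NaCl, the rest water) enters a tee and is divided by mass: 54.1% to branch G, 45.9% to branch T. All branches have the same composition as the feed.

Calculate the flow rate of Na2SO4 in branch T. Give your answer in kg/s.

Branch T total = 0.459×2460 = 1129.1 kg/s.
Na2SO4 in T = 0.425×1129.1 = 479.88 kg/s.

479.9 kg/s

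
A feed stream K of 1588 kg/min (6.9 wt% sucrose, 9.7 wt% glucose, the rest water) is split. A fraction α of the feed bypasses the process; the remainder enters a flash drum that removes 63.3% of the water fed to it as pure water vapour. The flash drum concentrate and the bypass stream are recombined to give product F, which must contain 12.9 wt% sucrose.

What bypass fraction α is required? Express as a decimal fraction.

All 1588×0.069 = 109.57 kg/min of sucrose reaches F, so F = 109.57/0.129 = 849.4 kg/min and vapour = 738.6 kg/min.
The evaporator receives (1−α)·1588 of feed at 0.834 water and removes 0.633 of that water:
0.633×0.834×(1−α)×1588 = 738.6
(1−α) = 738.6/838.34 = 0.8810;  α = 0.1190.

0.119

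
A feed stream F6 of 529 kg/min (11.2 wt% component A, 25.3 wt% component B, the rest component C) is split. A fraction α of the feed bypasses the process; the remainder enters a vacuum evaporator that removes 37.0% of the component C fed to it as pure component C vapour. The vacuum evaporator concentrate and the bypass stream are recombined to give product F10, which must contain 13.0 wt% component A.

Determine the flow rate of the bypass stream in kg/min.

217.2 kg/min

All 529×0.112 = 59.248 kg/min of component A reaches F10, so F10 = 59.248/0.130 = 455.75 kg/min and vapour = 73.246 kg/min.
The evaporator receives (1−α)·529 of feed at 0.635 component C and removes 0.370 of that component C:
0.370×0.635×(1−α)×529 = 73.246
(1−α) = 73.246/124.29 = 0.5893;  α = 0.4107.
Bypass flow = 0.4107×529 = 217.25 kg/min.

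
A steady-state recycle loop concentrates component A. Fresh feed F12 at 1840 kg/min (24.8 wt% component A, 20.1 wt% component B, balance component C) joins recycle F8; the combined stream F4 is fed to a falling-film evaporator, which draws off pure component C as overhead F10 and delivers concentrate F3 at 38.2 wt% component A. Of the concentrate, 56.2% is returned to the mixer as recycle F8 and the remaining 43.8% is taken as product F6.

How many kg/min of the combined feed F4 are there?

Overall component A balance (none leaves overhead): component A in fresh feed = component A in product, i.e. 1840×0.248 = (1−0.562)·F3·0.382.
F3 = 456.32/(0.382×0.438) = 2727.3 kg/min.
Recycle F8 = 0.562×2727.3 = 1532.7 kg/min.
Combined feed F4 = 1840 + 1532.7 = 3372.7 kg/min.

3373 kg/min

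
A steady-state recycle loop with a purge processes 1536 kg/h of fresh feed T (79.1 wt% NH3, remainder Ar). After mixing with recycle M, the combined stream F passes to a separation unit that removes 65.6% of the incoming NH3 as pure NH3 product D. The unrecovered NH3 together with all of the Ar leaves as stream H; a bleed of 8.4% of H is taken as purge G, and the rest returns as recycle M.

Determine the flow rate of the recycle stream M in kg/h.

4060 kg/h

Ar enters only via T and leaves only via the purge: 1536×0.209 = 0.084×(Ar in H), and the separation unit passes all Ar, so Ar in F = Ar in H = 3821.7 kg/h.
NH3 in F: m_A = 1536×0.791 + (1−0.084)·(1−0.656)·m_A, so m_A = 1215/0.6849 = 1774 kg/h.
H = (1−0.656)×1774 + 3821.7 = 4432 kg/h.
Recycle M = (1−0.084)×4432 = 4059.7 kg/h.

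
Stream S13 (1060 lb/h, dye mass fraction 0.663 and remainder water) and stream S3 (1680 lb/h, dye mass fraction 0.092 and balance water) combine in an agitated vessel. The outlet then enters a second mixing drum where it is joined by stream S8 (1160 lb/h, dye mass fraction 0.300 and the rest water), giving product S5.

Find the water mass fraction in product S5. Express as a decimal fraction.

0.691

Overall, product flow = 3900 lb/h.
water in = 1060×0.337 + 1680×0.908 + 1160×0.700 = 2694.7 lb/h.
water fraction in S5 = 0.691.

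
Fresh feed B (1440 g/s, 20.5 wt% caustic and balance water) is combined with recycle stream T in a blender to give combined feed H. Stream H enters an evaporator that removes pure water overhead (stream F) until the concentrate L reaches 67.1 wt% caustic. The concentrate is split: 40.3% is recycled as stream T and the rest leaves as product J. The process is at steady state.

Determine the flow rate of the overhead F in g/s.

1000 g/s

Overall caustic balance (none leaves overhead): caustic in fresh feed = caustic in product, i.e. 1440×0.205 = (1−0.403)·L·0.671.
L = 295.2/(0.671×0.597) = 736.92 g/s.
Recycle T = 0.403×736.92 = 296.98 g/s.
Combined feed H = 1440 + 296.98 = 1737 g/s.
Overhead F = H − L = 1737 − 736.92 = 1000.1 g/s.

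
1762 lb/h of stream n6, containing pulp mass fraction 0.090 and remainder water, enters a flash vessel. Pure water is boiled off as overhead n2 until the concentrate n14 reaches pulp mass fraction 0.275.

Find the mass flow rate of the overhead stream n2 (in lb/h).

1185 lb/h

pulp is conserved: 1762×0.090 = 158.58 lb/h all reports to the concentrate.
Concentrate = 158.58/(target fraction) = 576.65 lb/h.
Overhead = 1762 − 576.65 = 1185.3 lb/h.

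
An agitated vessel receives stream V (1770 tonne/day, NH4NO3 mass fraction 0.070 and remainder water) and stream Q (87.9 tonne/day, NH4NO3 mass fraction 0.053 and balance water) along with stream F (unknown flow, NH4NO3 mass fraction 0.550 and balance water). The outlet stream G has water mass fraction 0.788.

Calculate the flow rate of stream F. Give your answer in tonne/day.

785 tonne/day

Let F be the unknown flow. Total out = 1857.9 + F.
water balance: 1729.3 + 0.450·F = 0.788·(1857.9 + F)
(0.450 − 0.788)·F = 0.788×1857.9 − 1729.3 = -265.32
F = -265.32 / -0.338 = 784.96 tonne/day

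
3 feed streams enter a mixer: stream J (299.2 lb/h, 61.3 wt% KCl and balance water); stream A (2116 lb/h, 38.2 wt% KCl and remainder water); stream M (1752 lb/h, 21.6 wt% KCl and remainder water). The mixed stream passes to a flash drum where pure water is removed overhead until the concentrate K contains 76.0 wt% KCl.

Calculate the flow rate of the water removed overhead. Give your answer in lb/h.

2364 lb/h

KCl entering = 299.2×0.613 + 2116×0.382 + 1752×0.216 = 1370.2 lb/h.
All KCl reports to K, so K = 1370.2/0.760 = 1802.8 lb/h.
Total feed = 4167.2 lb/h; overhead = 4167.2 − 1802.8 = 2364.4 lb/h.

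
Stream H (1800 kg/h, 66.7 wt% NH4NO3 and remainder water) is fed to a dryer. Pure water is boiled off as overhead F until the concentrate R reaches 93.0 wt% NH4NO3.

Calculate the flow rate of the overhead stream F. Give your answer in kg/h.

509 kg/h

NH4NO3 is conserved: 1800×0.667 = 1200.6 kg/h all reports to the concentrate.
Concentrate = 1200.6/(target fraction) = 1291 kg/h.
Overhead = 1800 − 1291 = 509.03 kg/h.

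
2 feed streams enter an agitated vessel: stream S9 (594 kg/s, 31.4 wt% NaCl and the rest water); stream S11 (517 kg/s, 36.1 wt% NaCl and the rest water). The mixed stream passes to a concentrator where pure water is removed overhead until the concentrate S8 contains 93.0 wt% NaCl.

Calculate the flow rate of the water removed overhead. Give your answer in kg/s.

709.8 kg/s

NaCl entering = 594×0.314 + 517×0.361 = 373.15 kg/s.
All NaCl reports to S8, so S8 = 373.15/0.930 = 401.24 kg/s.
Total feed = 1111 kg/s; overhead = 1111 − 401.24 = 709.76 kg/s.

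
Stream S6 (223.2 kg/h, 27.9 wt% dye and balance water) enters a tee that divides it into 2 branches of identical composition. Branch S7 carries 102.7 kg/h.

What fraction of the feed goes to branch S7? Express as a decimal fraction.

0.460

Fraction to S7 = 102.7/223.2 = 0.4601.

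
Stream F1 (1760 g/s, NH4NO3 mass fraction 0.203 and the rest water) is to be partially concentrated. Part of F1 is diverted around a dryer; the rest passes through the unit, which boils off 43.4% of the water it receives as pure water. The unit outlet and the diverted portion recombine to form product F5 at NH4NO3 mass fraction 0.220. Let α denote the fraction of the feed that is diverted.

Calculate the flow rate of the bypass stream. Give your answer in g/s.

1367 g/s

All 1760×0.203 = 357.28 g/s of NH4NO3 reaches F5, so F5 = 357.28/0.220 = 1624 g/s and vapour = 136 g/s.
The evaporator receives (1−α)·1760 of feed at 0.797 water and removes 0.434 of that water:
0.434×0.797×(1−α)×1760 = 136
(1−α) = 136/608.78 = 0.2234;  α = 0.7766.
Bypass flow = 0.7766×1760 = 1366.8 g/s.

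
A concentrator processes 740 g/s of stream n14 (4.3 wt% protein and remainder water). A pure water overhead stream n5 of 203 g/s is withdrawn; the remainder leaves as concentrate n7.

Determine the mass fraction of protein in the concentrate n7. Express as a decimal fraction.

protein is not removed: 740×0.043 = 31.82 g/s of protein enters n7.
Concentrate = 740 − 203 = 537 g/s.
Mass fraction = 31.82/537 = 0.059.

0.059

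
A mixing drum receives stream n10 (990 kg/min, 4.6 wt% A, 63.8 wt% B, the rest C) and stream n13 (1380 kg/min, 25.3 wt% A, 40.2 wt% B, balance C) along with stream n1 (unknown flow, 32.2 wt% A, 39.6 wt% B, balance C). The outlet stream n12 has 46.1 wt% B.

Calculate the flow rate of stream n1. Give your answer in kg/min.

1443 kg/min

Let n1 be the unknown flow. Total out = 2370 + n1.
B balance: 1186.4 + 0.396·n1 = 0.461·(2370 + n1)
(0.396 − 0.461)·n1 = 0.461×2370 − 1186.4 = -93.81
n1 = -93.81 / -0.065 = 1443.2 kg/min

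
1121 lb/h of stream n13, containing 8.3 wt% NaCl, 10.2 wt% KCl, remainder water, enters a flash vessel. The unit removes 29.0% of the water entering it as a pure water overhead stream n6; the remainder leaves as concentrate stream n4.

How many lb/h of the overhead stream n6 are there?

264.9 lb/h

water entering = 1121×0.815 = 913.61 lb/h; overhead removed = 0.290×913.61 = 264.95 lb/h.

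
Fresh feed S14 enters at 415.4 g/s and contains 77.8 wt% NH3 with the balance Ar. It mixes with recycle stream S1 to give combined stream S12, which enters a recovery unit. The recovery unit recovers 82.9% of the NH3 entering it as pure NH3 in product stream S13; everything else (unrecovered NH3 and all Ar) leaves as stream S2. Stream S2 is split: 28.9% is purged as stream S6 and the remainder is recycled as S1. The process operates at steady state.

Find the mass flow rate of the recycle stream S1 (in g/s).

Ar enters only via S14 and leaves only via the purge: 415.4×0.222 = 0.289×(Ar in S2), and the recovery unit passes all Ar, so Ar in S12 = Ar in S2 = 319.1 g/s.
NH3 in S12: m_A = 415.4×0.778 + (1−0.289)·(1−0.829)·m_A, so m_A = 323.18/0.8784 = 367.91 g/s.
S2 = (1−0.829)×367.91 + 319.1 = 382.01 g/s.
Recycle S1 = (1−0.289)×382.01 = 271.61 g/s.

271.6 g/s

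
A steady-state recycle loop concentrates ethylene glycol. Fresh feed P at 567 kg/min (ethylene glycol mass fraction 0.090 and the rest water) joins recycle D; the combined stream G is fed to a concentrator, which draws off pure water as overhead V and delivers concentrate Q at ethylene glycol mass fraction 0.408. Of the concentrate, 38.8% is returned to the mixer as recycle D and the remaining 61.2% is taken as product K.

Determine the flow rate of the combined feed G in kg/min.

646.3 kg/min

Overall ethylene glycol balance (none leaves overhead): ethylene glycol in fresh feed = ethylene glycol in product, i.e. 567×0.090 = (1−0.388)·Q·0.408.
Q = 51.03/(0.408×0.612) = 204.37 kg/min.
Recycle D = 0.388×204.37 = 79.295 kg/min.
Combined feed G = 567 + 79.295 = 646.29 kg/min.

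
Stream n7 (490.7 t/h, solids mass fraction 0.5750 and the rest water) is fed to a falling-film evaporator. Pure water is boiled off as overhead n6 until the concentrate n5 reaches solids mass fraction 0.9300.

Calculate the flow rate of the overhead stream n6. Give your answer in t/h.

solids is conserved: 490.7×0.575 = 282.15 t/h all reports to the concentrate.
Concentrate = 282.15/(target fraction) = 303.39 t/h.
Overhead = 490.7 − 303.39 = 187.31 t/h.

187.3 t/h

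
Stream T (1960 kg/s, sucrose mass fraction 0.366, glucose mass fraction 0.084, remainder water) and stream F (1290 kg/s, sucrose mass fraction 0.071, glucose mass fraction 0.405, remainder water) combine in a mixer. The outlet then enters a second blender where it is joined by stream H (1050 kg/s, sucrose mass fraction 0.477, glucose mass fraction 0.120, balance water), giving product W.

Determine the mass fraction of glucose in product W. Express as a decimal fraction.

Overall, product flow = 4300 kg/s.
glucose in = 1960×0.084 + 1290×0.405 + 1050×0.120 = 813.09 kg/s.
glucose fraction in W = 0.189.

0.189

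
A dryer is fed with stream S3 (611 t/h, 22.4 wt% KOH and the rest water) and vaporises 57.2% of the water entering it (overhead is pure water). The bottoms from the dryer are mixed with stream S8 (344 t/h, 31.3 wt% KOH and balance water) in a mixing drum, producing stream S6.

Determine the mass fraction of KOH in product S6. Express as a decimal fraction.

Vapour removed = 0.572×0.776×611 = 271.21 t/h; concentrate = 339.79 t/h.
KOH reaching the mixer = 136.86 (from concentrate) + 344×0.313 = 244.54 t/h.
Product flow = 339.79 + 344 = 683.79 t/h; KOH fraction = 0.3576.

0.3576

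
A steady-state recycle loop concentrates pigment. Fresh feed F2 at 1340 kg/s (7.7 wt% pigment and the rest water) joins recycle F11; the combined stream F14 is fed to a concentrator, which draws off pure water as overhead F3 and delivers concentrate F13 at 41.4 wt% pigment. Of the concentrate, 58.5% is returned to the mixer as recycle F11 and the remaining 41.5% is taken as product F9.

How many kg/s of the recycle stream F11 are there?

351.3 kg/s

Overall pigment balance (none leaves overhead): pigment in fresh feed = pigment in product, i.e. 1340×0.077 = (1−0.585)·F13·0.414.
F13 = 103.18/(0.414×0.415) = 600.55 kg/s.
Recycle F11 = 0.585×600.55 = 351.32 kg/s.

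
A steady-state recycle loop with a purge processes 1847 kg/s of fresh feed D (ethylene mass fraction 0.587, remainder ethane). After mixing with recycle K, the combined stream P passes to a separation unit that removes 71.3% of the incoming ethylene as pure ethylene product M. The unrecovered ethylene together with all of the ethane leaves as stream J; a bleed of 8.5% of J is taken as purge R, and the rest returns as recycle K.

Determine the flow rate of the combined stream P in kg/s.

ethane enters only via D and leaves only via the purge: 1847×0.413 = 0.085×(ethane in J), and the separation unit passes all ethane, so ethane in P = ethane in J = 8974.2 kg/s.
ethylene in P: m_A = 1847×0.587 + (1−0.085)·(1−0.713)·m_A, so m_A = 1084.2/0.7374 = 1470.3 kg/s.
P = 1470.3 + 8974.2 = 10445 kg/s.

10440 kg/s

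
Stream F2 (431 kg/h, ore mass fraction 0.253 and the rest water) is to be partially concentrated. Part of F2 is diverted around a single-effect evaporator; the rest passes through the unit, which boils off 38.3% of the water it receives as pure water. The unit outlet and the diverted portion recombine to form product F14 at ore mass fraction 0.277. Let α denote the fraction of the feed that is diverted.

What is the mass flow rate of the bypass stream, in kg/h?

All 431×0.253 = 109.04 kg/h of ore reaches F14, so F14 = 109.04/0.277 = 393.66 kg/h and vapour = 37.343 kg/h.
The evaporator receives (1−α)·431 of feed at 0.747 water and removes 0.383 of that water:
0.383×0.747×(1−α)×431 = 37.343
(1−α) = 37.343/123.31 = 0.3028;  α = 0.6972.
Bypass flow = 0.6972×431 = 300.48 kg/h.

300.5 kg/h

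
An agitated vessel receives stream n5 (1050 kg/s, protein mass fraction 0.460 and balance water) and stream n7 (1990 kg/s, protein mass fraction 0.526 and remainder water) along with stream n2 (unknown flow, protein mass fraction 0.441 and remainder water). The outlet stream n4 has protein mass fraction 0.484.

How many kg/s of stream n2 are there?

1358 kg/s

Let n2 be the unknown flow. Total out = 3040 + n2.
protein balance: 1529.7 + 0.441·n2 = 0.484·(3040 + n2)
(0.441 − 0.484)·n2 = 0.484×3040 − 1529.7 = -58.38
n2 = -58.38 / -0.043 = 1357.7 kg/s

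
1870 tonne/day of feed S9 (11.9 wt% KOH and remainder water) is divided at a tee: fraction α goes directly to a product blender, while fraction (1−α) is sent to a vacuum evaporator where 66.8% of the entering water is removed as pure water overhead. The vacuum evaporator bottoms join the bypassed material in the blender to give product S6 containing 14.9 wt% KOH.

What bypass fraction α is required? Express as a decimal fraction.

0.658

All 1870×0.119 = 222.53 tonne/day of KOH reaches S6, so S6 = 222.53/0.149 = 1493.5 tonne/day and vapour = 376.51 tonne/day.
The evaporator receives (1−α)·1870 of feed at 0.881 water and removes 0.668 of that water:
0.668×0.881×(1−α)×1870 = 376.51
(1−α) = 376.51/1100.5 = 0.3421;  α = 0.6579.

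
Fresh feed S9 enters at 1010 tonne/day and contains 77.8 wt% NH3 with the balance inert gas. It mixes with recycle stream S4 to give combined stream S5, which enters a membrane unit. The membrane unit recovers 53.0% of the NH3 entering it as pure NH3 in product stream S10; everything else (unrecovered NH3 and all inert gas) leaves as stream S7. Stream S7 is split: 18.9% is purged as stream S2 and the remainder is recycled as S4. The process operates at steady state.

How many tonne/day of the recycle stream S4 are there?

1446 tonne/day

inert gas enters only via S9 and leaves only via the purge: 1010×0.222 = 0.189×(inert gas in S7), and the membrane unit passes all inert gas, so inert gas in S5 = inert gas in S7 = 1186.3 tonne/day.
NH3 in S5: m_A = 1010×0.778 + (1−0.189)·(1−0.530)·m_A, so m_A = 785.78/0.6188 = 1269.8 tonne/day.
S7 = (1−0.530)×1269.8 + 1186.3 = 1783.1 tonne/day.
Recycle S4 = (1−0.189)×1783.1 = 1446.1 tonne/day.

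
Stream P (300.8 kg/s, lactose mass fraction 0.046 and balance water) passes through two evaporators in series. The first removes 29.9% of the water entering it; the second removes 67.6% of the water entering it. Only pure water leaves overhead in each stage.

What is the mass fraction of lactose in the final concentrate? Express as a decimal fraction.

water in feed = 300.8×0.954 = 286.96 kg/s.
After stage 1: water left = (1−0.299)×286.96 = 201.16; stream total = 215 kg/s.
After stage 2: water left = (1−0.676)×201.16 = 65.176; final concentrate = 79.013 kg/s.
lactose fraction = 13.837/79.013 = 0.175.

0.175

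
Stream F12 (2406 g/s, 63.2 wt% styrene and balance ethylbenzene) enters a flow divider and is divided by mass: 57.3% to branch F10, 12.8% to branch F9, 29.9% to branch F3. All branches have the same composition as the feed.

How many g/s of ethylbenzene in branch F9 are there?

Branch F9 total = 0.128×2406 = 307.97 g/s.
ethylbenzene in F9 = 0.368×307.97 = 113.33 g/s.

113.3 g/s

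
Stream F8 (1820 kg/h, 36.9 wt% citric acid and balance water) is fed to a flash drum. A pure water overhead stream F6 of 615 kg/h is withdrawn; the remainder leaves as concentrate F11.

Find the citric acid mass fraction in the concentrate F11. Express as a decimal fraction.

0.5573

citric acid is not removed: 1820×0.369 = 671.58 kg/h of citric acid enters F11.
Concentrate = 1820 − 615 = 1205 kg/h.
Mass fraction = 671.58/1205 = 0.5573.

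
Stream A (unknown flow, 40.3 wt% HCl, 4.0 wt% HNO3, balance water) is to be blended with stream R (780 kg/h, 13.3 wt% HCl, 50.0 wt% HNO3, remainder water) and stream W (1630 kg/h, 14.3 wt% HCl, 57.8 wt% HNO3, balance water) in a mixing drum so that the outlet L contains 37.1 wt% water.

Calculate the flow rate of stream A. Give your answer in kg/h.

Let A be the unknown flow. Total out = 2410 + A.
water balance: 741.03 + 0.557·A = 0.371·(2410 + A)
(0.557 − 0.371)·A = 0.371×2410 − 741.03 = 153.08
A = 153.08 / 0.186 = 823.01 kg/h

823 kg/h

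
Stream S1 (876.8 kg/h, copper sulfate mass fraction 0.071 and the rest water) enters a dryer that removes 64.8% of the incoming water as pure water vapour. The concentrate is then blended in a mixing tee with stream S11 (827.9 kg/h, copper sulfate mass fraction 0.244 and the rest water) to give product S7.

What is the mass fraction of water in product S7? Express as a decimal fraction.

0.775

Vapour removed = 0.648×0.929×876.8 = 527.83 kg/h; concentrate = 348.97 kg/h.
water reaching the mixer = 286.72 (from concentrate) + 827.9×0.756 = 912.61 kg/h.
Product flow = 348.97 + 827.9 = 1176.9 kg/h; water fraction = 0.775.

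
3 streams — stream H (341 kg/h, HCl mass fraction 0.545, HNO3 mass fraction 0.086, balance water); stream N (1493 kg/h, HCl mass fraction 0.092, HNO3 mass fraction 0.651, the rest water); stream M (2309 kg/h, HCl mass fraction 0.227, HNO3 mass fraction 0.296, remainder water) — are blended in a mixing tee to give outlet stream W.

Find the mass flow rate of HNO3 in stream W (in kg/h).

HNO3 out = HNO3 in = 341×0.086 + 1493×0.651 + 2309×0.296 = 1684.7 kg/h.

1685 kg/h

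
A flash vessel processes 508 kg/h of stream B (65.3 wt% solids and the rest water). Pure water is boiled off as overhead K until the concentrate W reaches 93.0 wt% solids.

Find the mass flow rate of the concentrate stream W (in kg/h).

solids is conserved: 508×0.653 = 331.72 kg/h all reports to the concentrate.
Concentrate = 331.72/(target fraction) = 356.69 kg/h.

356.7 kg/h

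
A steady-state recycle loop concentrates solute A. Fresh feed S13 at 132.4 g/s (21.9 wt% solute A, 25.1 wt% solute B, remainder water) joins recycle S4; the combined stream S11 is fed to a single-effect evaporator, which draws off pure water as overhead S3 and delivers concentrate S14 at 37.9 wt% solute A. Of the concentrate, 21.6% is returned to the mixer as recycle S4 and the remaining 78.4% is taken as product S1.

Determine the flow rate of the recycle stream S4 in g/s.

Overall solute A balance (none leaves overhead): solute A in fresh feed = solute A in product, i.e. 132.4×0.219 = (1−0.216)·S14·0.379.
S14 = 28.996/(0.379×0.784) = 97.584 g/s.
Recycle S4 = 0.216×97.584 = 21.078 g/s.

21.08 g/s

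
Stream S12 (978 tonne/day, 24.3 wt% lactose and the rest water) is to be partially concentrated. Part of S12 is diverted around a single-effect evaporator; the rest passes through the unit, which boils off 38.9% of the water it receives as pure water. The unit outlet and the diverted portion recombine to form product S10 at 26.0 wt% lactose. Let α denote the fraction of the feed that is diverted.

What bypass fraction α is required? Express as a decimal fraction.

0.778

All 978×0.243 = 237.65 tonne/day of lactose reaches S10, so S10 = 237.65/0.260 = 914.05 tonne/day and vapour = 63.946 tonne/day.
The evaporator receives (1−α)·978 of feed at 0.757 water and removes 0.389 of that water:
0.389×0.757×(1−α)×978 = 63.946
(1−α) = 63.946/287.99 = 0.2220;  α = 0.7780.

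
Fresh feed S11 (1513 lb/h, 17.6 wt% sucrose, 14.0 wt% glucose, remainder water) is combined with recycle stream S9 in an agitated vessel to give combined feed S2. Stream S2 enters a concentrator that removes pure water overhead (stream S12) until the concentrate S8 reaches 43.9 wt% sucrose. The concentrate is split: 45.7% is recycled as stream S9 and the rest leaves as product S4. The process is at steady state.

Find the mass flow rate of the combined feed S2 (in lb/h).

Overall sucrose balance (none leaves overhead): sucrose in fresh feed = sucrose in product, i.e. 1513×0.176 = (1−0.457)·S8·0.439.
S8 = 266.29/(0.439×0.543) = 1117.1 lb/h.
Recycle S9 = 0.457×1117.1 = 510.51 lb/h.
Combined feed S2 = 1513 + 510.51 = 2023.5 lb/h.

2024 lb/h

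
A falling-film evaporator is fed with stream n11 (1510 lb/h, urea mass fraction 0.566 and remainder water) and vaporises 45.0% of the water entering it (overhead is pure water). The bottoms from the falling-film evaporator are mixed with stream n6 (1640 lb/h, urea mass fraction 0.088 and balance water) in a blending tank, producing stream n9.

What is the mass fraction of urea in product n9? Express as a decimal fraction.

0.350

Vapour removed = 0.450×0.434×1510 = 294.9 lb/h; concentrate = 1215.1 lb/h.
urea reaching the mixer = 854.66 (from concentrate) + 1640×0.088 = 998.98 lb/h.
Product flow = 1215.1 + 1640 = 2855.1 lb/h; urea fraction = 0.350.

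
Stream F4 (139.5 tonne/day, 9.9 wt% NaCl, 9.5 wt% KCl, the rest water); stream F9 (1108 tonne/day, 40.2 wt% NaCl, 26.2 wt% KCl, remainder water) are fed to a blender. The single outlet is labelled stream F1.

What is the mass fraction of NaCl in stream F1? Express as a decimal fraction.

Total flow out = 139.5 + 1108 = 1247.5 tonne/day.
NaCl in = 139.5×0.099 + 1108×0.402 = 459.23 tonne/day.
NaCl mass fraction in F1 = 459.23/1247.5 = 0.368.

0.368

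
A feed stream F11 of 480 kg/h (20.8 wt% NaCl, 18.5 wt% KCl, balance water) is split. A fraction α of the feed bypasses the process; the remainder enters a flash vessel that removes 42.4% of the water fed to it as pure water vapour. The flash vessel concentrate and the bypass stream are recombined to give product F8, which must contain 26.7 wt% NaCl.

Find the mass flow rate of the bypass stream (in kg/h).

67.88 kg/h

All 480×0.208 = 99.84 kg/h of NaCl reaches F8, so F8 = 99.84/0.267 = 373.93 kg/h and vapour = 106.07 kg/h.
The evaporator receives (1−α)·480 of feed at 0.607 water and removes 0.424 of that water:
0.424×0.607×(1−α)×480 = 106.07
(1−α) = 106.07/123.54 = 0.8586;  α = 0.1414.
Bypass flow = 0.1414×480 = 67.876 kg/h.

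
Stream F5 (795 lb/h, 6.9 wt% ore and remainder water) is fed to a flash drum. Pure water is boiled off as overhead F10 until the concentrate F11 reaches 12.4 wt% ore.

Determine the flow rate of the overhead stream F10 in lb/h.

352.6 lb/h

ore is conserved: 795×0.069 = 54.855 lb/h all reports to the concentrate.
Concentrate = 54.855/(target fraction) = 442.38 lb/h.
Overhead = 795 − 442.38 = 352.62 lb/h.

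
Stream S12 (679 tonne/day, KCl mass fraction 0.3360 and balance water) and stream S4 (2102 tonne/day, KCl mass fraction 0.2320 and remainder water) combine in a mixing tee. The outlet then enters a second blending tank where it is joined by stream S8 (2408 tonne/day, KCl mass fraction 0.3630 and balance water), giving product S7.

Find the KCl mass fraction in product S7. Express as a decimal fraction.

0.3064

Overall, product flow = 5189 tonne/day.
KCl in = 679×0.336 + 2102×0.232 + 2408×0.363 = 1589.9 tonne/day.
KCl fraction in S7 = 0.3064.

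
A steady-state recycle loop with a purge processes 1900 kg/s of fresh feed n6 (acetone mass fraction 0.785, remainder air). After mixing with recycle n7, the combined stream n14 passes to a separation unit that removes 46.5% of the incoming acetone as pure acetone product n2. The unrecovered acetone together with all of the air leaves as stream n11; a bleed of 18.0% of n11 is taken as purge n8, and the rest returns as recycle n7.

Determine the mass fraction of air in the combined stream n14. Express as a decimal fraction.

0.461

air enters only via n6 and leaves only via the purge: 1900×0.215 = 0.180×(air in n11), and the separation unit passes all air, so air in n14 = air in n11 = 2269.4 kg/s.
acetone in n14: m_A = 1900×0.785 + (1−0.180)·(1−0.465)·m_A, so m_A = 1491.5/0.5613 = 2657.2 kg/s.
n14 = 2657.2 + 2269.4 = 4926.7 kg/s.
air fraction in n14 = 2269.4/4926.7 = 0.461.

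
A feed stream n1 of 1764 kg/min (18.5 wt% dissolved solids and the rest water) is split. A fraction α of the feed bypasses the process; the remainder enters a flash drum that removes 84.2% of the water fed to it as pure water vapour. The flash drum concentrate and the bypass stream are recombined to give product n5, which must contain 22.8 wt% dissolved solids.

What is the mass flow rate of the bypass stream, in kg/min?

All 1764×0.185 = 326.34 kg/min of dissolved solids reaches n5, so n5 = 326.34/0.228 = 1431.3 kg/min and vapour = 332.68 kg/min.
The evaporator receives (1−α)·1764 of feed at 0.815 water and removes 0.842 of that water:
0.842×0.815×(1−α)×1764 = 332.68
(1−α) = 332.68/1210.5 = 0.2748;  α = 0.7252.
Bypass flow = 0.7252×1764 = 1279.2 kg/min.

1279 kg/min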